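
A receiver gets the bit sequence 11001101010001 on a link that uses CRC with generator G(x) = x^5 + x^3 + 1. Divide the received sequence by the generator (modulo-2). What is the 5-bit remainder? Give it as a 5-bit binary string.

01111

Modulo-2 division of 11001101010001 by 101001:
  pos 0: 110011 XOR 101001 = 011010
  pos 1: 110100 XOR 101001 = 011101
  pos 2: 111011 XOR 101001 = 010010
  pos 3: 100100 XOR 101001 = 001101
  pos 5: 110110 XOR 101001 = 011111
  pos 6: 111110 XOR 101001 = 010111
  pos 7: 101110 XOR 101001 = 000111
Remainder = 01111 (nonzero — an error is detected).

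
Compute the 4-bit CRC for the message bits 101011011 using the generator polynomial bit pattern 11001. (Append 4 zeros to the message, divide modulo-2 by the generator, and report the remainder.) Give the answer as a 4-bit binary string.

Append 4 zeros: 1010110110000. Divide by 11001 (XOR where the leading bit is 1):
  pos 0: 10101 XOR 11001 = 01100
  pos 1: 11001 XOR 11001 = 00000
  pos 7: 11000 XOR 11001 = 00001
Remainder (last 4 bits) = 0010. This is the CRC / FCS.

0010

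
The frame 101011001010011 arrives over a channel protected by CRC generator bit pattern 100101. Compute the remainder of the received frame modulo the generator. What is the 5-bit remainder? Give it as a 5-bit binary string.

Modulo-2 division of 101011001010011 by 100101:
  pos 0: 101011 XOR 100101 = 001110
  pos 2: 111000 XOR 100101 = 011101
  pos 3: 111011 XOR 100101 = 011110
  pos 4: 111100 XOR 100101 = 011001
  pos 5: 110011 XOR 100101 = 010110
  pos 6: 101100 XOR 100101 = 001001
  pos 8: 100101 XOR 100101 = 000000
Remainder = 00001 (nonzero — an error is detected).

00001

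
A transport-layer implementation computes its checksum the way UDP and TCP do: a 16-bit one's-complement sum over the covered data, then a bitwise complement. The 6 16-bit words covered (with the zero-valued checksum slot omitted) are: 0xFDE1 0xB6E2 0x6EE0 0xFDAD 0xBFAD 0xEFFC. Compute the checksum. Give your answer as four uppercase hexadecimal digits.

2F02

One's-complement addition (fold any carry out of bit 15 back into bit 0):
  0xFDE1 + 0xB6E2 = 0x1B4C3 → wrap carry → 0xB4C4
  0xB4C4 + 0x6EE0 = 0x123A4 → wrap carry → 0x23A5
  0x23A5 + 0xFDAD = 0x12152 → wrap carry → 0x2153
  0x2153 + 0xBFAD = 0x0E100
  0xE100 + 0xEFFC = 0x1D0FC → wrap carry → 0xD0FD
One's-complement sum = 0xD0FD.
Checksum = ~0xD0FD & 0xFFFF = 0x2F02.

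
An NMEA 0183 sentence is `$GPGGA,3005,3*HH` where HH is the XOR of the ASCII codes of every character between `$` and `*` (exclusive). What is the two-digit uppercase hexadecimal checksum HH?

XOR the ASCII codes of the payload characters:
  'G' = 0x47 → acc = 0x47
  'P' = 0x50 → acc = 0x17
  'G' = 0x47 → acc = 0x50
  'G' = 0x47 → acc = 0x17
  'A' = 0x41 → acc = 0x56
  ',' = 0x2C → acc = 0x7A
  '3' = 0x33 → acc = 0x49
  '0' = 0x30 → acc = 0x79
  '0' = 0x30 → acc = 0x49
  '5' = 0x35 → acc = 0x7C
  ',' = 0x2C → acc = 0x50
  '3' = 0x33 → acc = 0x63
Checksum = 0x63.

63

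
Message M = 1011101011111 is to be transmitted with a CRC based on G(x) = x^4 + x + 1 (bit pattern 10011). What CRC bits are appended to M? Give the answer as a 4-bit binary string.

Append 4 zeros: 10111010111110000. Divide by 10011 (XOR where the leading bit is 1):
  pos 0: 10111 XOR 10011 = 00100
  pos 2: 10001 XOR 10011 = 00010
  pos 5: 10011 XOR 10011 = 00000
  pos 10: 11100 XOR 10011 = 01111
  pos 11: 11110 XOR 10011 = 01101
  pos 12: 11010 XOR 10011 = 01001
Remainder (last 4 bits) = 1001. This is the CRC / FCS.

1001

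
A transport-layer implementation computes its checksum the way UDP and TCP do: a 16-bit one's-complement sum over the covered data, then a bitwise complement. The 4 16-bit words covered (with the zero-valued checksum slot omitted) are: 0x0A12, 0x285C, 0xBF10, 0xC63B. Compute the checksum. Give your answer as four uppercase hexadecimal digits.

One's-complement addition (fold any carry out of bit 15 back into bit 0):
  0x0A12 + 0x285C = 0x0326E
  0x326E + 0xBF10 = 0x0F17E
  0xF17E + 0xC63B = 0x1B7B9 → wrap carry → 0xB7BA
One's-complement sum = 0xB7BA.
Checksum = ~0xB7BA & 0xFFFF = 0x4845.

4845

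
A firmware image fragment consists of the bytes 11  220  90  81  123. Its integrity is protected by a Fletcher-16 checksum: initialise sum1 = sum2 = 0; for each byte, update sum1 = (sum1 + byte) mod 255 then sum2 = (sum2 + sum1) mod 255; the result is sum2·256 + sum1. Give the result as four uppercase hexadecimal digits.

D70F

Running sums (mod 255):
  after byte 0 (11): sum1=11, sum2=11
  after byte 1 (220): sum1=231, sum2=242
  after byte 2 (90): sum1=66, sum2=53
  after byte 3 (81): sum1=147, sum2=200
  after byte 4 (123): sum1=15, sum2=215
Checksum = sum2·256 + sum1 = 215·256 + 15 = 55055 = 0xD70F.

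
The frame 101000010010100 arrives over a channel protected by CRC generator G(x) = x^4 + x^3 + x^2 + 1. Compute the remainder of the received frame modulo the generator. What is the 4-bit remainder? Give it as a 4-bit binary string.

1110

Modulo-2 division of 101000010010100 by 11101:
  pos 0: 10100 XOR 11101 = 01001
  pos 1: 10010 XOR 11101 = 01111
  pos 2: 11110 XOR 11101 = 00011
  pos 5: 11100 XOR 11101 = 00001
  pos 9: 11010 XOR 11101 = 00111
Remainder = 1110 (nonzero — an error is detected).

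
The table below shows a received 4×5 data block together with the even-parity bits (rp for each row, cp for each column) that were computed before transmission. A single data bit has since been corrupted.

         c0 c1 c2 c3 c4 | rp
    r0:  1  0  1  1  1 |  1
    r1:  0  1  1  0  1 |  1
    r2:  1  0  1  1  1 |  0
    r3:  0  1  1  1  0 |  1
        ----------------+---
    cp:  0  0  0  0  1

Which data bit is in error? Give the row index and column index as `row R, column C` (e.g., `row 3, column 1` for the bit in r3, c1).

row 0, column 3

Recompute each row's even parity and compare to rp:
  r0: data parity 0, sent rp 1 → mismatch
  r1: data parity 1, sent rp 1 → ok
  r2: data parity 0, sent rp 0 → ok
  r3: data parity 1, sent rp 1 → ok
Recompute each column's even parity and compare to cp:
  c0: data parity 0, sent cp 0 → ok
  c1: data parity 0, sent cp 0 → ok
  c2: data parity 0, sent cp 0 → ok
  c3: data parity 1, sent cp 0 → mismatch
  c4: data parity 1, sent cp 1 → ok
Exactly one row (r0) and one column (c3) fail → the flipped bit is at their intersection.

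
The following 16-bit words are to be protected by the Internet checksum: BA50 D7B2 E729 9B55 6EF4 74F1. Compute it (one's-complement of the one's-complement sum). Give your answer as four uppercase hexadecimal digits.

One's-complement addition (fold any carry out of bit 15 back into bit 0):
  0xBA50 + 0xD7B2 = 0x19202 → wrap carry → 0x9203
  0x9203 + 0xE729 = 0x1792C → wrap carry → 0x792D
  0x792D + 0x9B55 = 0x11482 → wrap carry → 0x1483
  0x1483 + 0x6EF4 = 0x08377
  0x8377 + 0x74F1 = 0x0F868
One's-complement sum = 0xF868.
Checksum = ~0xF868 & 0xFFFF = 0x0797.

0797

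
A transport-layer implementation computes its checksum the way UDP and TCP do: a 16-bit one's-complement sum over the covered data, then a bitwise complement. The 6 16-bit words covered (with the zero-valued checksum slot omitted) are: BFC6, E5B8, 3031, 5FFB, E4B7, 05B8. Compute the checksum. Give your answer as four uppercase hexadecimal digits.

One's-complement addition (fold any carry out of bit 15 back into bit 0):
  0xBFC6 + 0xE5B8 = 0x1A57E → wrap carry → 0xA57F
  0xA57F + 0x3031 = 0x0D5B0
  0xD5B0 + 0x5FFB = 0x135AB → wrap carry → 0x35AC
  0x35AC + 0xE4B7 = 0x11A63 → wrap carry → 0x1A64
  0x1A64 + 0x05B8 = 0x0201C
One's-complement sum = 0x201C.
Checksum = ~0x201C & 0xFFFF = 0xDFE3.

DFE3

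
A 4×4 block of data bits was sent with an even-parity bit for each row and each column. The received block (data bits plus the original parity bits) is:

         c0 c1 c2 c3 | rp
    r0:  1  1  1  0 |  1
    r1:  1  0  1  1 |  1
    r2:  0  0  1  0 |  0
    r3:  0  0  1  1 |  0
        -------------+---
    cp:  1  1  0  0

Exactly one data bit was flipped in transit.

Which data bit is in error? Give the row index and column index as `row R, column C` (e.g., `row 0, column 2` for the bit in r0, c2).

row 2, column 0

Recompute each row's even parity and compare to rp:
  r0: data parity 1, sent rp 1 → ok
  r1: data parity 1, sent rp 1 → ok
  r2: data parity 1, sent rp 0 → mismatch
  r3: data parity 0, sent rp 0 → ok
Recompute each column's even parity and compare to cp:
  c0: data parity 0, sent cp 1 → mismatch
  c1: data parity 1, sent cp 1 → ok
  c2: data parity 0, sent cp 0 → ok
  c3: data parity 0, sent cp 0 → ok
Exactly one row (r2) and one column (c0) fail → the flipped bit is at their intersection.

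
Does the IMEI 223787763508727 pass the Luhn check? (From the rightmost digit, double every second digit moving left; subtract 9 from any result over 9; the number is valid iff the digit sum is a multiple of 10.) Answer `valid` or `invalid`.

invalid

From the right, keep odd positions and double even positions (subtract 9 from any doubled value over 9):
  doubled (positions 2,4,...): 4 7 1 3 5 5 4 → sum 29
  kept (positions 1,3,...): 7 7 0 3 7 8 3 2 → sum 37
Total = 66.
66 mod 10 = 6, so the number is invalid.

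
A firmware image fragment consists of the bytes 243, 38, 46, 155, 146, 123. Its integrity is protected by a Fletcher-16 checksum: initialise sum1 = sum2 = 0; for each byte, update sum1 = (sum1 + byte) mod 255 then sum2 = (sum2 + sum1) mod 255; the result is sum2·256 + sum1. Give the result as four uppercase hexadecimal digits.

Running sums (mod 255):
  after byte 0 (243): sum1=243, sum2=243
  after byte 1 (38): sum1=26, sum2=14
  after byte 2 (46): sum1=72, sum2=86
  after byte 3 (155): sum1=227, sum2=58
  after byte 4 (146): sum1=118, sum2=176
  after byte 5 (123): sum1=241, sum2=162
Checksum = sum2·256 + sum1 = 162·256 + 241 = 41713 = 0xA2F1.

A2F1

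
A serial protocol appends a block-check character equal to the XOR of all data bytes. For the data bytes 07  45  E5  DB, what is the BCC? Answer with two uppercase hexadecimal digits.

7C

XOR the bytes together:
  start with 0x07
  0x07 ⊕ 0x45 = 0x42
  0x42 ⊕ 0xE5 = 0xA7
  0xA7 ⊕ 0xDB = 0x7C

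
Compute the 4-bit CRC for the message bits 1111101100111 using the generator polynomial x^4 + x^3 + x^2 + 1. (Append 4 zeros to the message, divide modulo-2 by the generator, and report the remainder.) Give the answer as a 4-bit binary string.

Append 4 zeros: 11111011001110000. Divide by 11101 (XOR where the leading bit is 1):
  pos 0: 11111 XOR 11101 = 00010
  pos 3: 10011 XOR 11101 = 01110
  pos 4: 11100 XOR 11101 = 00001
  pos 8: 10111 XOR 11101 = 01010
  pos 9: 10100 XOR 11101 = 01001
  pos 10: 10010 XOR 11101 = 01111
  pos 11: 11110 XOR 11101 = 00011
Remainder (last 4 bits) = 0110. This is the CRC / FCS.

0110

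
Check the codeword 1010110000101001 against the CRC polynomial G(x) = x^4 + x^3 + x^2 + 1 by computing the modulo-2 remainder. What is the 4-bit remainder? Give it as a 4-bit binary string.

0111

Modulo-2 division of 1010110000101001 by 11101:
  pos 0: 10101 XOR 11101 = 01000
  pos 1: 10001 XOR 11101 = 01100
  pos 2: 11000 XOR 11101 = 00101
  pos 4: 10100 XOR 11101 = 01001
  pos 5: 10010 XOR 11101 = 01111
  pos 6: 11111 XOR 11101 = 00010
  pos 9: 10010 XOR 11101 = 01111
  pos 10: 11110 XOR 11101 = 00011
Remainder = 0111 (nonzero — an error is detected).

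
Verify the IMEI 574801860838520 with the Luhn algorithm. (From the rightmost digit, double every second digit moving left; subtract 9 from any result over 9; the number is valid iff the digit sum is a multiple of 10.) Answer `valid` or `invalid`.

valid

From the right, keep odd positions and double even positions (subtract 9 from any doubled value over 9):
  doubled (positions 2,4,...): 4 7 7 3 2 7 5 → sum 35
  kept (positions 1,3,...): 0 5 3 0 8 0 4 5 → sum 25
Total = 60.
60 mod 10 = 0, so the number is valid.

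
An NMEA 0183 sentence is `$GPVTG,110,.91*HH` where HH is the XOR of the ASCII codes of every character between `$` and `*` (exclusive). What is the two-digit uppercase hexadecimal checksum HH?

44

XOR the ASCII codes of the payload characters:
  'G' = 0x47 → acc = 0x47
  'P' = 0x50 → acc = 0x17
  'V' = 0x56 → acc = 0x41
  'T' = 0x54 → acc = 0x15
  'G' = 0x47 → acc = 0x52
  ',' = 0x2C → acc = 0x7E
  '1' = 0x31 → acc = 0x4F
  '1' = 0x31 → acc = 0x7E
  '0' = 0x30 → acc = 0x4E
  ',' = 0x2C → acc = 0x62
  '.' = 0x2E → acc = 0x4C
  '9' = 0x39 → acc = 0x75
  '1' = 0x31 → acc = 0x44
Checksum = 0x44.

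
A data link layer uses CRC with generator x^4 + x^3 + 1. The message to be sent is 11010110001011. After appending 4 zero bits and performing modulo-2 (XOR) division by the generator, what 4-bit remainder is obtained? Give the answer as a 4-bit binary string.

Append 4 zeros: 110101100010110000. Divide by 11001 (XOR where the leading bit is 1):
  pos 0: 11010 XOR 11001 = 00011
  pos 3: 11110 XOR 11001 = 00111
  pos 5: 11100 XOR 11001 = 00101
  pos 7: 10110 XOR 11001 = 01111
  pos 8: 11111 XOR 11001 = 00110
  pos 10: 11010 XOR 11001 = 00011
  pos 13: 11000 XOR 11001 = 00001
Remainder (last 4 bits) = 0001. This is the CRC / FCS.

0001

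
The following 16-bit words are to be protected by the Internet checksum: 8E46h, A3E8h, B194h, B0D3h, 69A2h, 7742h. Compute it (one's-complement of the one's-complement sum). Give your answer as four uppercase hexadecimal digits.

One's-complement addition (fold any carry out of bit 15 back into bit 0):
  0x8E46 + 0xA3E8 = 0x1322E → wrap carry → 0x322F
  0x322F + 0xB194 = 0x0E3C3
  0xE3C3 + 0xB0D3 = 0x19496 → wrap carry → 0x9497
  0x9497 + 0x69A2 = 0x0FE39
  0xFE39 + 0x7742 = 0x1757B → wrap carry → 0x757C
One's-complement sum = 0x757C.
Checksum = ~0x757C & 0xFFFF = 0x8A83.

8A83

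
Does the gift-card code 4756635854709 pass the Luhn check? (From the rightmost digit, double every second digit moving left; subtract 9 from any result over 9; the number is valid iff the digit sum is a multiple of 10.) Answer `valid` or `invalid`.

From the right, keep odd positions and double even positions (subtract 9 from any doubled value over 9):
  doubled (positions 2,4,...): 0 8 7 6 3 5 → sum 29
  kept (positions 1,3,...): 9 7 5 5 6 5 4 → sum 41
Total = 70.
70 mod 10 = 0, so the number is valid.

valid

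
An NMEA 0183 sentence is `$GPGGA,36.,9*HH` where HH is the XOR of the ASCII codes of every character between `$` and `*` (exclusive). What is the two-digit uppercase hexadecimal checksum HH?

XOR the ASCII codes of the payload characters:
  'G' = 0x47 → acc = 0x47
  'P' = 0x50 → acc = 0x17
  'G' = 0x47 → acc = 0x50
  'G' = 0x47 → acc = 0x17
  'A' = 0x41 → acc = 0x56
  ',' = 0x2C → acc = 0x7A
  '3' = 0x33 → acc = 0x49
  '6' = 0x36 → acc = 0x7F
  '.' = 0x2E → acc = 0x51
  ',' = 0x2C → acc = 0x7D
  '9' = 0x39 → acc = 0x44
Checksum = 0x44.

44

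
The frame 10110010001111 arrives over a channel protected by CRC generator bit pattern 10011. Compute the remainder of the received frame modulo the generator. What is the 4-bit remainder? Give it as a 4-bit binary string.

0000

Modulo-2 division of 10110010001111 by 10011:
  pos 0: 10110 XOR 10011 = 00101
  pos 2: 10101 XOR 10011 = 00110
  pos 4: 11000 XOR 10011 = 01011
  pos 5: 10110 XOR 10011 = 00101
  pos 7: 10111 XOR 10011 = 00100
  pos 9: 10011 XOR 10011 = 00000
Remainder = 0000 (zero — the frame passes the CRC check).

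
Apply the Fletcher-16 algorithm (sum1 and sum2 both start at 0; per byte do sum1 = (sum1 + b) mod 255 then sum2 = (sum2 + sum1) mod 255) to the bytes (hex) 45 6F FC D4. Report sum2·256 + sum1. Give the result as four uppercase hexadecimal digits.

3286

Running sums (mod 255):
  after byte 0 (45): sum1=69, sum2=69
  after byte 1 (6F): sum1=180, sum2=249
  after byte 2 (FC): sum1=177, sum2=171
  after byte 3 (D4): sum1=134, sum2=50
Checksum = sum2·256 + sum1 = 50·256 + 134 = 12934 = 0x3286.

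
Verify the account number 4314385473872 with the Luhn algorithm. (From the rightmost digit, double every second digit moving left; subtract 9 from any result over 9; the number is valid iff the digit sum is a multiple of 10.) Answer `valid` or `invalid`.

valid

From the right, keep odd positions and double even positions (subtract 9 from any doubled value over 9):
  doubled (positions 2,4,...): 5 6 8 7 8 6 → sum 40
  kept (positions 1,3,...): 2 8 7 5 3 1 4 → sum 30
Total = 70.
70 mod 10 = 0, so the number is valid.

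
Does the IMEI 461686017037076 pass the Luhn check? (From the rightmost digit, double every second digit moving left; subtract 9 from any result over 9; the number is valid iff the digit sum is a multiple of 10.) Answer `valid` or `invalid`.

valid

From the right, keep odd positions and double even positions (subtract 9 from any doubled value over 9):
  doubled (positions 2,4,...): 5 5 0 2 3 3 3 → sum 21
  kept (positions 1,3,...): 6 0 3 7 0 8 1 4 → sum 29
Total = 50.
50 mod 10 = 0, so the number is valid.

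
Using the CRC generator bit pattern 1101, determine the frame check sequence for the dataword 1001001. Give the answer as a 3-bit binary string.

Append 3 zeros: 1001001000. Divide by 1101 (XOR where the leading bit is 1):
  pos 0: 1001 XOR 1101 = 0100
  pos 1: 1000 XOR 1101 = 0101
  pos 2: 1010 XOR 1101 = 0111
  pos 3: 1111 XOR 1101 = 0010
  pos 5: 1000 XOR 1101 = 0101
  pos 6: 1010 XOR 1101 = 0111
Remainder (last 3 bits) = 111. This is the CRC / FCS.

111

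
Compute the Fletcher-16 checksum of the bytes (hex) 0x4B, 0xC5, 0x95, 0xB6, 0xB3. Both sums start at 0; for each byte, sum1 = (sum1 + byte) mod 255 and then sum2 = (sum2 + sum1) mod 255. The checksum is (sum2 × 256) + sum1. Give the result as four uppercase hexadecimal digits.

Running sums (mod 255):
  after byte 0 (0x4B): sum1=75, sum2=75
  after byte 1 (0xC5): sum1=17, sum2=92
  after byte 2 (0x95): sum1=166, sum2=3
  after byte 3 (0xB6): sum1=93, sum2=96
  after byte 4 (0xB3): sum1=17, sum2=113
Checksum = sum2·256 + sum1 = 113·256 + 17 = 28945 = 0x7111.

7111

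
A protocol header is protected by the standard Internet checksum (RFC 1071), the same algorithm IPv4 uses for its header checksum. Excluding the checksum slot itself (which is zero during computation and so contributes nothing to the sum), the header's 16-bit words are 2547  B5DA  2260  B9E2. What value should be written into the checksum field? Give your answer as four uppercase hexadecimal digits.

489B

One's-complement addition (fold any carry out of bit 15 back into bit 0):
  0x2547 + 0xB5DA = 0x0DB21
  0xDB21 + 0x2260 = 0x0FD81
  0xFD81 + 0xB9E2 = 0x1B763 → wrap carry → 0xB764
One's-complement sum = 0xB764.
Checksum = ~0xB764 & 0xFFFF = 0x489B.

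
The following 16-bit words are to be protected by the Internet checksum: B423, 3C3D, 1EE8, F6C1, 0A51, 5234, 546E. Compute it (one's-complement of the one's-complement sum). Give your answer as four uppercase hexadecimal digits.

One's-complement addition (fold any carry out of bit 15 back into bit 0):
  0xB423 + 0x3C3D = 0x0F060
  0xF060 + 0x1EE8 = 0x10F48 → wrap carry → 0x0F49
  0x0F49 + 0xF6C1 = 0x1060A → wrap carry → 0x060B
  0x060B + 0x0A51 = 0x0105C
  0x105C + 0x5234 = 0x06290
  0x6290 + 0x546E = 0x0B6FE
One's-complement sum = 0xB6FE.
Checksum = ~0xB6FE & 0xFFFF = 0x4901.

4901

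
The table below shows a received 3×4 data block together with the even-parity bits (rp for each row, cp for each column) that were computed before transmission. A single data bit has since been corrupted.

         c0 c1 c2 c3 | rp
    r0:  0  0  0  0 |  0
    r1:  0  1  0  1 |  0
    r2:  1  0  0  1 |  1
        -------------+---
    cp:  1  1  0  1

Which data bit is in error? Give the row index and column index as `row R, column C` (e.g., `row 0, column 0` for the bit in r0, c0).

Recompute each row's even parity and compare to rp:
  r0: data parity 0, sent rp 0 → ok
  r1: data parity 0, sent rp 0 → ok
  r2: data parity 0, sent rp 1 → mismatch
Recompute each column's even parity and compare to cp:
  c0: data parity 1, sent cp 1 → ok
  c1: data parity 1, sent cp 1 → ok
  c2: data parity 0, sent cp 0 → ok
  c3: data parity 0, sent cp 1 → mismatch
Exactly one row (r2) and one column (c3) fail → the flipped bit is at their intersection.

row 2, column 3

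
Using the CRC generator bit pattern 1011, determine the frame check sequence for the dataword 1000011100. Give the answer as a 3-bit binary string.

100

Append 3 zeros: 1000011100000. Divide by 1011 (XOR where the leading bit is 1):
  pos 0: 1000 XOR 1011 = 0011
  pos 2: 1101 XOR 1011 = 0110
  pos 3: 1101 XOR 1011 = 0110
  pos 4: 1101 XOR 1011 = 0110
  pos 5: 1100 XOR 1011 = 0111
  pos 6: 1110 XOR 1011 = 0101
  pos 7: 1010 XOR 1011 = 0001
Remainder (last 3 bits) = 100. This is the CRC / FCS.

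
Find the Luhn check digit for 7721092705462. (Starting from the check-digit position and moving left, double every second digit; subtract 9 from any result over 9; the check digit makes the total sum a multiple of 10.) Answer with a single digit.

Partial digits right→left: 2 6 4 5 0 7 2 9 0 1 2 7 7
Double every second digit counting from the check-digit position (so the 1st, 3rd, 5th, ... of the partial from the right).
  doubled (with −9 where >9): 4 8 0 4 0 4 5 → sum 25
  kept as-is: 6 5 7 9 1 7 → sum 35
Total = 25 + 35 = 60.
Check digit = (10 − (60 mod 10)) mod 10 = 0.

0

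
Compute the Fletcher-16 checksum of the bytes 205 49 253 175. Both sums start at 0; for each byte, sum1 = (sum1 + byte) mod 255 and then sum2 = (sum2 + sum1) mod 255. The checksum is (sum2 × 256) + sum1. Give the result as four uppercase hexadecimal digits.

76AC

Running sums (mod 255):
  after byte 0 (205): sum1=205, sum2=205
  after byte 1 (49): sum1=254, sum2=204
  after byte 2 (253): sum1=252, sum2=201
  after byte 3 (175): sum1=172, sum2=118
Checksum = sum2·256 + sum1 = 118·256 + 172 = 30380 = 0x76AC.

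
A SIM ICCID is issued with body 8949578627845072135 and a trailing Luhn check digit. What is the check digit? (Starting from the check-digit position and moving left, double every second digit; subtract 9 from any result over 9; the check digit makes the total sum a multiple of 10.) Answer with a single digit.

0

Partial digits right→left: 5 3 1 2 7 0 5 4 8 7 2 6 8 7 5 9 4 9 8
Double every second digit counting from the check-digit position (so the 1st, 3rd, 5th, ... of the partial from the right).
  doubled (with −9 where >9): 1 2 5 1 7 4 7 1 8 7 → sum 43
  kept as-is: 3 2 0 4 7 6 7 9 9 → sum 47
Total = 43 + 47 = 90.
Check digit = (10 − (90 mod 10)) mod 10 = 0.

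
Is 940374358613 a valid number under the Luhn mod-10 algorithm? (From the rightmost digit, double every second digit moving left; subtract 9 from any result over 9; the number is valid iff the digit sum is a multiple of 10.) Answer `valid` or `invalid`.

invalid

From the right, keep odd positions and double even positions (subtract 9 from any doubled value over 9):
  doubled (positions 2,4,...): 2 7 6 5 0 9 → sum 29
  kept (positions 1,3,...): 3 6 5 4 3 4 → sum 25
Total = 54.
54 mod 10 = 4, so the number is invalid.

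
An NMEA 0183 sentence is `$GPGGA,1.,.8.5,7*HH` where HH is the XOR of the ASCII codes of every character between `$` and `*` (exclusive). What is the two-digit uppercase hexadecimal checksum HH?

5F

XOR the ASCII codes of the payload characters:
  'G' = 0x47 → acc = 0x47
  'P' = 0x50 → acc = 0x17
  'G' = 0x47 → acc = 0x50
  'G' = 0x47 → acc = 0x17
  'A' = 0x41 → acc = 0x56
  ',' = 0x2C → acc = 0x7A
  '1' = 0x31 → acc = 0x4B
  '.' = 0x2E → acc = 0x65
  ',' = 0x2C → acc = 0x49
  '.' = 0x2E → acc = 0x67
  '8' = 0x38 → acc = 0x5F
  '.' = 0x2E → acc = 0x71
  '5' = 0x35 → acc = 0x44
  ',' = 0x2C → acc = 0x68
  '7' = 0x37 → acc = 0x5F
Checksum = 0x5F.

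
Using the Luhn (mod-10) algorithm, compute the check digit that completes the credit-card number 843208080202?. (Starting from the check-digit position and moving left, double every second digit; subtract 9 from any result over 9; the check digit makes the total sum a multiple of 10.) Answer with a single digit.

Partial digits right→left: 2 0 2 0 8 0 8 0 2 3 4 8
Double every second digit counting from the check-digit position (so the 1st, 3rd, 5th, ... of the partial from the right).
  doubled (with −9 where >9): 4 4 7 7 4 8 → sum 34
  kept as-is: 0 0 0 0 3 8 → sum 11
Total = 34 + 11 = 45.
Check digit = (10 − (45 mod 10)) mod 10 = 5.

5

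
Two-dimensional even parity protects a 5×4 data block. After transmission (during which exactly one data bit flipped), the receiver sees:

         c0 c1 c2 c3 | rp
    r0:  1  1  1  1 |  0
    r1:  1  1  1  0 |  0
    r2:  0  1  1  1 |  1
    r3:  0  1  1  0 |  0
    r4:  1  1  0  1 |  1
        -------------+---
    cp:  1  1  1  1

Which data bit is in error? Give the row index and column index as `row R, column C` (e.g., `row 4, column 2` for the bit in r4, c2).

Recompute each row's even parity and compare to rp:
  r0: data parity 0, sent rp 0 → ok
  r1: data parity 1, sent rp 0 → mismatch
  r2: data parity 1, sent rp 1 → ok
  r3: data parity 0, sent rp 0 → ok
  r4: data parity 1, sent rp 1 → ok
Recompute each column's even parity and compare to cp:
  c0: data parity 1, sent cp 1 → ok
  c1: data parity 1, sent cp 1 → ok
  c2: data parity 0, sent cp 1 → mismatch
  c3: data parity 1, sent cp 1 → ok
Exactly one row (r1) and one column (c2) fail → the flipped bit is at their intersection.

row 1, column 2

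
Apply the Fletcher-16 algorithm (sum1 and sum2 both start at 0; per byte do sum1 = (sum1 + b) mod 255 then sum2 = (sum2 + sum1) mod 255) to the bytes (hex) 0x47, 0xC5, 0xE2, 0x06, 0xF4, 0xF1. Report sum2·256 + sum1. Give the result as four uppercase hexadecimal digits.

Running sums (mod 255):
  after byte 0 (0x47): sum1=71, sum2=71
  after byte 1 (0xC5): sum1=13, sum2=84
  after byte 2 (0xE2): sum1=239, sum2=68
  after byte 3 (0x06): sum1=245, sum2=58
  after byte 4 (0xF4): sum1=234, sum2=37
  after byte 5 (0xF1): sum1=220, sum2=2
Checksum = sum2·256 + sum1 = 2·256 + 220 = 732 = 0x02DC.

02DC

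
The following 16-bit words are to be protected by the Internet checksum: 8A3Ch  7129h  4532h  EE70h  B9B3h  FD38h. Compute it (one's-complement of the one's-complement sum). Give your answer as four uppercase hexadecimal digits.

One's-complement addition (fold any carry out of bit 15 back into bit 0):
  0x8A3C + 0x7129 = 0x0FB65
  0xFB65 + 0x4532 = 0x14097 → wrap carry → 0x4098
  0x4098 + 0xEE70 = 0x12F08 → wrap carry → 0x2F09
  0x2F09 + 0xB9B3 = 0x0E8BC
  0xE8BC + 0xFD38 = 0x1E5F4 → wrap carry → 0xE5F5
One's-complement sum = 0xE5F5.
Checksum = ~0xE5F5 & 0xFFFF = 0x1A0A.

1A0A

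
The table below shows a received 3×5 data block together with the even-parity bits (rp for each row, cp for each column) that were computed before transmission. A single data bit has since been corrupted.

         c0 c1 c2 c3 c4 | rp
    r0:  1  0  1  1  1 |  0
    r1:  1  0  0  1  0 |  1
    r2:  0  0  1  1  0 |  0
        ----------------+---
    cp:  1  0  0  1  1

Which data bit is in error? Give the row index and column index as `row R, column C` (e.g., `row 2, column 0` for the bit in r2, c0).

row 1, column 0

Recompute each row's even parity and compare to rp:
  r0: data parity 0, sent rp 0 → ok
  r1: data parity 0, sent rp 1 → mismatch
  r2: data parity 0, sent rp 0 → ok
Recompute each column's even parity and compare to cp:
  c0: data parity 0, sent cp 1 → mismatch
  c1: data parity 0, sent cp 0 → ok
  c2: data parity 0, sent cp 0 → ok
  c3: data parity 1, sent cp 1 → ok
  c4: data parity 1, sent cp 1 → ok
Exactly one row (r1) and one column (c0) fail → the flipped bit is at their intersection.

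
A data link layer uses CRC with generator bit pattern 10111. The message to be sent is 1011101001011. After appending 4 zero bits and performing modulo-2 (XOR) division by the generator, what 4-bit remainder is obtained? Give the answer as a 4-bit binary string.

0000

Append 4 zeros: 10111010010110000. Divide by 10111 (XOR where the leading bit is 1):
  pos 0: 10111 XOR 10111 = 00000
  pos 6: 10010 XOR 10111 = 00101
  pos 8: 10111 XOR 10111 = 00000
Remainder (last 4 bits) = 0000. This is the CRC / FCS.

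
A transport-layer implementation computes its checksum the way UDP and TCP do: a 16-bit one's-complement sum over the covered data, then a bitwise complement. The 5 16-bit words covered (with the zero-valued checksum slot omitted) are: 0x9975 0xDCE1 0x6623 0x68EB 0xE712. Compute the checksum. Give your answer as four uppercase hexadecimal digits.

D386

One's-complement addition (fold any carry out of bit 15 back into bit 0):
  0x9975 + 0xDCE1 = 0x17656 → wrap carry → 0x7657
  0x7657 + 0x6623 = 0x0DC7A
  0xDC7A + 0x68EB = 0x14565 → wrap carry → 0x4566
  0x4566 + 0xE712 = 0x12C78 → wrap carry → 0x2C79
One's-complement sum = 0x2C79.
Checksum = ~0x2C79 & 0xFFFF = 0xD386.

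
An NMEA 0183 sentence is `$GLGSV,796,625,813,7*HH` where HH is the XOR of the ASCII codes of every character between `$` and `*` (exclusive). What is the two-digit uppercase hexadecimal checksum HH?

XOR the ASCII codes of the payload characters:
  'G' = 0x47 → acc = 0x47
  'L' = 0x4C → acc = 0x0B
  'G' = 0x47 → acc = 0x4C
  'S' = 0x53 → acc = 0x1F
  'V' = 0x56 → acc = 0x49
  ',' = 0x2C → acc = 0x65
  '7' = 0x37 → acc = 0x52
  '9' = 0x39 → acc = 0x6B
  '6' = 0x36 → acc = 0x5D
  ',' = 0x2C → acc = 0x71
  '6' = 0x36 → acc = 0x47
  '2' = 0x32 → acc = 0x75
  '5' = 0x35 → acc = 0x40
  ',' = 0x2C → acc = 0x6C
  '8' = 0x38 → acc = 0x54
  '1' = 0x31 → acc = 0x65
  '3' = 0x33 → acc = 0x56
  ',' = 0x2C → acc = 0x7A
  '7' = 0x37 → acc = 0x4D
Checksum = 0x4D.

4D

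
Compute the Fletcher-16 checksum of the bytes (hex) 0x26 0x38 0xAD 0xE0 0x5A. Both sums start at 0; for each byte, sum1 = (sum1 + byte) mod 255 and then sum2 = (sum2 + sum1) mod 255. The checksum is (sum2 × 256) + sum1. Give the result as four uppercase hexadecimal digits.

C447

Running sums (mod 255):
  after byte 0 (0x26): sum1=38, sum2=38
  after byte 1 (0x38): sum1=94, sum2=132
  after byte 2 (0xAD): sum1=12, sum2=144
  after byte 3 (0xE0): sum1=236, sum2=125
  after byte 4 (0x5A): sum1=71, sum2=196
Checksum = sum2·256 + sum1 = 196·256 + 71 = 50247 = 0xC447.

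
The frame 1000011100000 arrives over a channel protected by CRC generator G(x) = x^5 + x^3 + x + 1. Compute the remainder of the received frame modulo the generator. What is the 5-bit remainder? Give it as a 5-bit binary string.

00000

Modulo-2 division of 1000011100000 by 101011:
  pos 0: 100001 XOR 101011 = 001010
  pos 2: 101011 XOR 101011 = 000000
Remainder = 00000 (zero — the frame passes the CRC check).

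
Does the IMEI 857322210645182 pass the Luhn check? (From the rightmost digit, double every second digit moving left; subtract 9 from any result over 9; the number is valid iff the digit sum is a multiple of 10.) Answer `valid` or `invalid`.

From the right, keep odd positions and double even positions (subtract 9 from any doubled value over 9):
  doubled (positions 2,4,...): 7 1 3 2 4 6 1 → sum 24
  kept (positions 1,3,...): 2 1 4 0 2 2 7 8 → sum 26
Total = 50.
50 mod 10 = 0, so the number is valid.

valid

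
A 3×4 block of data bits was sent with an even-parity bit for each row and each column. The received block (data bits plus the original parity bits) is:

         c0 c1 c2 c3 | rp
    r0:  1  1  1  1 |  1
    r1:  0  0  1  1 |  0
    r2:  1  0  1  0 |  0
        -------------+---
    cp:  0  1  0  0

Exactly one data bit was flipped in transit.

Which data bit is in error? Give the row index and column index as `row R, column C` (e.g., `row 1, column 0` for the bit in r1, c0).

Recompute each row's even parity and compare to rp:
  r0: data parity 0, sent rp 1 → mismatch
  r1: data parity 0, sent rp 0 → ok
  r2: data parity 0, sent rp 0 → ok
Recompute each column's even parity and compare to cp:
  c0: data parity 0, sent cp 0 → ok
  c1: data parity 1, sent cp 1 → ok
  c2: data parity 1, sent cp 0 → mismatch
  c3: data parity 0, sent cp 0 → ok
Exactly one row (r0) and one column (c2) fail → the flipped bit is at their intersection.

row 0, column 2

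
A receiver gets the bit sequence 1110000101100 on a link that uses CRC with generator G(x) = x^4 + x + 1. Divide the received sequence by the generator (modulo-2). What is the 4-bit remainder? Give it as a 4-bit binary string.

1100

Modulo-2 division of 1110000101100 by 10011:
  pos 0: 11100 XOR 10011 = 01111
  pos 1: 11110 XOR 10011 = 01101
  pos 2: 11010 XOR 10011 = 01001
  pos 3: 10011 XOR 10011 = 00000
Remainder = 1100 (nonzero — an error is detected).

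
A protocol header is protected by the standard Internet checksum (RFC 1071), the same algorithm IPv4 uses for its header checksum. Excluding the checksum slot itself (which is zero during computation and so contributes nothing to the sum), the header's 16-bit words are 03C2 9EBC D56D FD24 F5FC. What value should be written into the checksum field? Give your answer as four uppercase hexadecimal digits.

94F1

One's-complement addition (fold any carry out of bit 15 back into bit 0):
  0x03C2 + 0x9EBC = 0x0A27E
  0xA27E + 0xD56D = 0x177EB → wrap carry → 0x77EC
  0x77EC + 0xFD24 = 0x17510 → wrap carry → 0x7511
  0x7511 + 0xF5FC = 0x16B0D → wrap carry → 0x6B0E
One's-complement sum = 0x6B0E.
Checksum = ~0x6B0E & 0xFFFF = 0x94F1.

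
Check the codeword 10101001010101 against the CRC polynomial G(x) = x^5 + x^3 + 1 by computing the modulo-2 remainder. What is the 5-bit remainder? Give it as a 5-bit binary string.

00000

Modulo-2 division of 10101001010101 by 101001:
  pos 0: 101010 XOR 101001 = 000011
  pos 4: 110101 XOR 101001 = 011100
  pos 5: 111000 XOR 101001 = 010001
  pos 6: 100011 XOR 101001 = 001010
  pos 8: 101001 XOR 101001 = 000000
Remainder = 00000 (zero — the frame passes the CRC check).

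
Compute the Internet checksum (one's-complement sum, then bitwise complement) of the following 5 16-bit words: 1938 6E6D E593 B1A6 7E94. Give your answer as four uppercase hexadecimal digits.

One's-complement addition (fold any carry out of bit 15 back into bit 0):
  0x1938 + 0x6E6D = 0x087A5
  0x87A5 + 0xE593 = 0x16D38 → wrap carry → 0x6D39
  0x6D39 + 0xB1A6 = 0x11EDF → wrap carry → 0x1EE0
  0x1EE0 + 0x7E94 = 0x09D74
One's-complement sum = 0x9D74.
Checksum = ~0x9D74 & 0xFFFF = 0x628B.

628B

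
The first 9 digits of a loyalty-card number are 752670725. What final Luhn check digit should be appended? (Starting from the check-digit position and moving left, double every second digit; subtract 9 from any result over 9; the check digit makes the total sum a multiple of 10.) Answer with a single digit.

Partial digits right→left: 5 2 7 0 7 6 2 5 7
Double every second digit counting from the check-digit position (so the 1st, 3rd, 5th, ... of the partial from the right).
  doubled (with −9 where >9): 1 5 5 4 5 → sum 20
  kept as-is: 2 0 6 5 → sum 13
Total = 20 + 13 = 33.
Check digit = (10 − (33 mod 10)) mod 10 = 7.

7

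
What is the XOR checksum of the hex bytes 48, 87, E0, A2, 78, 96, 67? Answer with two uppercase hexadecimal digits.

XOR the bytes together:
  start with 0x48
  0x48 ⊕ 0x87 = 0xCF
  0xCF ⊕ 0xE0 = 0x2F
  0x2F ⊕ 0xA2 = 0x8D
  0x8D ⊕ 0x78 = 0xF5
  0xF5 ⊕ 0x96 = 0x63
  0x63 ⊕ 0x67 = 0x04

04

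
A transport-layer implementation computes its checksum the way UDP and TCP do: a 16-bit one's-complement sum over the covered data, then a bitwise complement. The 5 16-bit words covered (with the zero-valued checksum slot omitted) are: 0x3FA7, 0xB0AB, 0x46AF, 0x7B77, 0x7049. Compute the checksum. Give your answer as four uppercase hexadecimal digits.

DD3C

One's-complement addition (fold any carry out of bit 15 back into bit 0):
  0x3FA7 + 0xB0AB = 0x0F052
  0xF052 + 0x46AF = 0x13701 → wrap carry → 0x3702
  0x3702 + 0x7B77 = 0x0B279
  0xB279 + 0x7049 = 0x122C2 → wrap carry → 0x22C3
One's-complement sum = 0x22C3.
Checksum = ~0x22C3 & 0xFFFF = 0xDD3C.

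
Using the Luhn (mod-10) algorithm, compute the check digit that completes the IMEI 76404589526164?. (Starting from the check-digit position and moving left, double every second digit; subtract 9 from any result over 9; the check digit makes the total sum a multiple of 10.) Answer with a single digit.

Partial digits right→left: 4 6 1 6 2 5 9 8 5 4 0 4 6 7
Double every second digit counting from the check-digit position (so the 1st, 3rd, 5th, ... of the partial from the right).
  doubled (with −9 where >9): 8 2 4 9 1 0 3 → sum 27
  kept as-is: 6 6 5 8 4 4 7 → sum 40
Total = 27 + 40 = 67.
Check digit = (10 − (67 mod 10)) mod 10 = 3.

3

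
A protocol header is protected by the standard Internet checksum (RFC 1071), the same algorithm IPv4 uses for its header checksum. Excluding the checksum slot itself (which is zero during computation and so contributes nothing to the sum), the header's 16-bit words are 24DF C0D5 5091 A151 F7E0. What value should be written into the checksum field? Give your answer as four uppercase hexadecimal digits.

One's-complement addition (fold any carry out of bit 15 back into bit 0):
  0x24DF + 0xC0D5 = 0x0E5B4
  0xE5B4 + 0x5091 = 0x13645 → wrap carry → 0x3646
  0x3646 + 0xA151 = 0x0D797
  0xD797 + 0xF7E0 = 0x1CF77 → wrap carry → 0xCF78
One's-complement sum = 0xCF78.
Checksum = ~0xCF78 & 0xFFFF = 0x3087.

3087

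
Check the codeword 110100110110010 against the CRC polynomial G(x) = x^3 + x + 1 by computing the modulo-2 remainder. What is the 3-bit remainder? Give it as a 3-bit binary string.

010

Modulo-2 division of 110100110110010 by 1011:
  pos 0: 1101 XOR 1011 = 0110
  pos 1: 1100 XOR 1011 = 0111
  pos 2: 1110 XOR 1011 = 0101
  pos 3: 1011 XOR 1011 = 0000
  pos 7: 1011 XOR 1011 = 0000
Remainder = 010 (nonzero — an error is detected).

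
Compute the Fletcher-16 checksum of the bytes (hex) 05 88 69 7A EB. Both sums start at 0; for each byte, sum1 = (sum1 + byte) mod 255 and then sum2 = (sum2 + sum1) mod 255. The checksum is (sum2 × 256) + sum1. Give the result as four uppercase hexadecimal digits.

585D

Running sums (mod 255):
  after byte 0 (05): sum1=5, sum2=5
  after byte 1 (88): sum1=141, sum2=146
  after byte 2 (69): sum1=246, sum2=137
  after byte 3 (7A): sum1=113, sum2=250
  after byte 4 (EB): sum1=93, sum2=88
Checksum = sum2·256 + sum1 = 88·256 + 93 = 22621 = 0x585D.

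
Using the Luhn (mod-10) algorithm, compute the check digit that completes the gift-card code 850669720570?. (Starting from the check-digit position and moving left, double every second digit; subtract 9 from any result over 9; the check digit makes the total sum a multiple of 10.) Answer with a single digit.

4

Partial digits right→left: 0 7 5 0 2 7 9 6 6 0 5 8
Double every second digit counting from the check-digit position (so the 1st, 3rd, 5th, ... of the partial from the right).
  doubled (with −9 where >9): 0 1 4 9 3 1 → sum 18
  kept as-is: 7 0 7 6 0 8 → sum 28
Total = 18 + 28 = 46.
Check digit = (10 − (46 mod 10)) mod 10 = 4.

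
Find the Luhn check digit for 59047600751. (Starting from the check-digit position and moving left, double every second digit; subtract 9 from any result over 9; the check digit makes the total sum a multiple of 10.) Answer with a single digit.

Partial digits right→left: 1 5 7 0 0 6 7 4 0 9 5
Double every second digit counting from the check-digit position (so the 1st, 3rd, 5th, ... of the partial from the right).
  doubled (with −9 where >9): 2 5 0 5 0 1 → sum 13
  kept as-is: 5 0 6 4 9 → sum 24
Total = 13 + 24 = 37.
Check digit = (10 − (37 mod 10)) mod 10 = 3.

3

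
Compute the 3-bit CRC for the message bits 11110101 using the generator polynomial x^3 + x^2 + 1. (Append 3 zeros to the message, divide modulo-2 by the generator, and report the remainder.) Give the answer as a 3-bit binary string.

100

Append 3 zeros: 11110101000. Divide by 1101 (XOR where the leading bit is 1):
  pos 0: 1111 XOR 1101 = 0010
  pos 2: 1001 XOR 1101 = 0100
  pos 3: 1000 XOR 1101 = 0101
  pos 4: 1011 XOR 1101 = 0110
  pos 5: 1100 XOR 1101 = 0001
Remainder (last 3 bits) = 100. This is the CRC / FCS.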